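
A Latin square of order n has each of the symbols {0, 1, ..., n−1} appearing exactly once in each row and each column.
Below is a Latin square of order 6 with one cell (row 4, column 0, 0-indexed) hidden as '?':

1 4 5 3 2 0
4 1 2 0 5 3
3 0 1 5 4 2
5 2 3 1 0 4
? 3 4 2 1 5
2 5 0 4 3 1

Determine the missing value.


Row 4 contains symbols [1, 2, 3, 4, 5] — missing [0].
Column 0 contains symbols [1, 2, 3, 4, 5] — missing [0].
The missing symbol must appear in both missing sets; intersection = [0].
Therefore the hidden value is 0.

Missing value = 0.


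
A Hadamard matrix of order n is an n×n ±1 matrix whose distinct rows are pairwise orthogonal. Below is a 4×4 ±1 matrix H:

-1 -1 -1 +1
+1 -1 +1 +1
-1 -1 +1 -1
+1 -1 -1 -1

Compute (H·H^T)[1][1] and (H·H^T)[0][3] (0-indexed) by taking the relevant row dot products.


Row 0 of H: [-1, -1, -1, 1].
Row 1 of H: [1, -1, 1, 1].
Row 3 of H: [1, -1, -1, -1].
(H·H^T)[1][1] = Σ_j H[1][j]·H[1][j] = (1)² + (-1)² + (1)² + (1)² = 1 + 1 + 1 + 1 = 4.
(H·H^T)[0][3] = Σ_j H[0][j]·H[3][j] = (-1)·(1) + (-1)·(-1) + (-1)·(-1) + (1)·(-1) = -1 + 1 + 1 + -1 = 0.
So rows 0 and 3 are orthogonal; the diagonal entry equals n = 4.

(1,1) entry = 4; (0,3) entry = 0.


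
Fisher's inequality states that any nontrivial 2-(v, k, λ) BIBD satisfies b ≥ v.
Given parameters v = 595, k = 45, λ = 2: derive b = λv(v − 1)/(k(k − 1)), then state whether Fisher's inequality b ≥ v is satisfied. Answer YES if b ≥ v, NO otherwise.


r = λ(v − 1)/(k − 1) = 2·594/44 = 27.
b = vr/k = 595·27/45 = 357.
Fisher's inequality: b ≥ v ⇔ 357 ≥ 595? NO.

NO


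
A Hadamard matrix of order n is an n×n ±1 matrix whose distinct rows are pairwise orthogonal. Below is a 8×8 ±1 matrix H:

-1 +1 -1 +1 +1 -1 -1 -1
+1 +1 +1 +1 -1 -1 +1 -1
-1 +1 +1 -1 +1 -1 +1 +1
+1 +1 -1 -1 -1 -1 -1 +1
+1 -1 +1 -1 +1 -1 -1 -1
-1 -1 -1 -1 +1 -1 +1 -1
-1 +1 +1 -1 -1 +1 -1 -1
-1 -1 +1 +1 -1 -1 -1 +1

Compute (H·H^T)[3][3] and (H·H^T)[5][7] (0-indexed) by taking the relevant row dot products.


Row 3 of H: [1, 1, -1, -1, -1, -1, -1, 1].
Row 5 of H: [-1, -1, -1, -1, 1, -1, 1, -1].
Row 7 of H: [-1, -1, 1, 1, -1, -1, -1, 1].
(H·H^T)[3][3] = Σ_j H[3][j]·H[3][j] = (1)² + (1)² + (-1)² + (-1)² + (-1)² + (-1)² + (-1)² + (1)² = 1 + 1 + 1 + 1 + 1 + 1 + 1 + 1 = 8.
(H·H^T)[5][7] = Σ_j H[5][j]·H[7][j] = (-1)·(-1) + (-1)·(-1) + (-1)·(1) + (-1)·(1) + (1)·(-1) + (-1)·(-1) + (1)·(-1) + (-1)·(1) = 1 + 1 + -1 + -1 + -1 + 1 + -1 + -1 = -2.
Rows 5 and 7 are not orthogonal (dot product = -2 ≠ 0), so H is not a Hadamard matrix.

(3,3) entry = 8; (5,7) entry = -2.


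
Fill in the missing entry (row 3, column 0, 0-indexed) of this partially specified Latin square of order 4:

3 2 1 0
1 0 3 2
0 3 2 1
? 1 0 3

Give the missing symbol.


Row 3 contains symbols [0, 1, 3] — missing [2].
Column 0 contains symbols [0, 1, 3] — missing [2].
The missing symbol must appear in both missing sets; intersection = [2].
Therefore the hidden value is 2.

Missing value = 2.


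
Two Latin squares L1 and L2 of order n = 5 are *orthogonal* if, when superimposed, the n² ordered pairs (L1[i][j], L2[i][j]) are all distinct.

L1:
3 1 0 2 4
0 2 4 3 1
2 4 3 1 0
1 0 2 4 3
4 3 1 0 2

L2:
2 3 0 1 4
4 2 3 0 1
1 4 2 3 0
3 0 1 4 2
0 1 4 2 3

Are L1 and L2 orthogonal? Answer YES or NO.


Form the n² = 25 superimposed pairs (L1[i][j], L2[i][j]), row by row (rows and columns indexed from 0):
row 0: (3,2) (1,3) (0,0) (2,1) (4,4)
row 1: (0,4) (2,2) (4,3) (3,0) (1,1)
row 2: (2,1) (4,4) (3,2) (1,3) (0,0)
row 3: (1,3) (0,0) (2,1) (4,4) (3,2)
row 4: (4,0) (3,1) (1,4) (0,2) (2,3)
Orthogonality requires all 25 pairs distinct.
But the pair (2,1) repeats: cell (0,3) has L1 = 2, L2 = 1, and cell (2,0) has L1 = 2, L2 = 1.
A repeated pair means some other pair never occurs (only 15 distinct pairs out of 25), so the squares are not orthogonal.
Conclusion: NO.

NO


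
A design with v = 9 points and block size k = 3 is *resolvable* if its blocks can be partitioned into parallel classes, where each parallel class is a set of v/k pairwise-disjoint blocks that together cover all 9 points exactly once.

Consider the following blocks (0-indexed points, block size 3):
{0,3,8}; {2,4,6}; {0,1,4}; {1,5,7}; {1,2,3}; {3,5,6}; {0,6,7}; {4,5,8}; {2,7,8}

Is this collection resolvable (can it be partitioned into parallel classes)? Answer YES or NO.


v = 9, block size k = 3, number of blocks = 9.
For resolvability, blocks must partition into parallel classes of size v/k = 3.
Total blocks must therefore be a multiple of 3: 9 = 3·3 + 0 ⇒ divisible ✓.
Greedy packing gives 3 candidate class(es). Each should be a full parallel class (size 3, covers all 9 points).
  Class 1 (3 blocks): {0,3,8}; {2,4,6}; {1,5,7}. Points covered: [0, 1, 2, 3, 4, 5, 6, 7, 8].
  Class 2 (3 blocks): {0,1,4}; {3,5,6}; {2,7,8}. Points covered: [0, 1, 2, 3, 4, 5, 6, 7, 8].
  Class 3 (3 blocks): {1,2,3}; {0,6,7}; {4,5,8}. Points covered: [0, 1, 2, 3, 4, 5, 6, 7, 8].
All classes full (size 3)? YES. All classes cover every point? YES.
Resolvable? YES.

YES


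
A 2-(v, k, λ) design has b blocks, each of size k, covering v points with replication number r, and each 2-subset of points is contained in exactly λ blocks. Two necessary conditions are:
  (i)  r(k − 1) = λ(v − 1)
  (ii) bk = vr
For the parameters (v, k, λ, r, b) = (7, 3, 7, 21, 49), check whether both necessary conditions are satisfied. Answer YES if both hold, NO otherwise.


Condition (i): r(k − 1) = 21·2 = 42; λ(v − 1) = 7·6 = 42. Match? YES.
Condition (ii): bk = 49·3 = 147; vr = 7·21 = 147. Match? YES.
Both conditions hold? YES.

YES


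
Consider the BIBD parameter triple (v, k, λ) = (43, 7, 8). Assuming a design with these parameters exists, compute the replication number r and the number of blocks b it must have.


Any 2-(v, k, λ) BIBD satisfies two necessary conditions:
  (i)  Each point sits in r blocks, and counting incidences through any fixed point gives r(k − 1) = λ(v − 1), so r = λ(v − 1)/(k − 1).
  (ii) Total incidences bk = vr, so b = vr/k.
Step 1: r = λ(v − 1)/(k − 1) = 8·(43 − 1)/(7 − 1) = 8·42/6 = 336/6 = 56.
Step 2: b = vr/k = 43·56/7 = 2408/7 = 344.
Check integrality: r = 56 ∈ Z ✓, b = 344 ∈ Z ✓.
(These identities are necessary conditions: they determine r and b for any design with these parameters, but do not by themselves prove that one exists.)

r = 56, b = 344.


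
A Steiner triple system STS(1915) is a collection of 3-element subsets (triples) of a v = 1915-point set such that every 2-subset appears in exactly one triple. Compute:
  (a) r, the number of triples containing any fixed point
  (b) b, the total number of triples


An STS(v) is a 2-(v, 3, 1) BIBD: block size k = 3, λ = 1.
Replication: r(k − 1) = λ(v − 1) ⇒ r·2 = 1915 − 1 = 1914 ⇒ r = 957.
Block count: b = v(v − 1)/6 = 1915·1914/6 = 3665310/6 = 610885.
(Check via bk = vr: 610885·3 = 1832655 = 1915·957 = 1832655 ✓.)

r = 957, b = 610885.


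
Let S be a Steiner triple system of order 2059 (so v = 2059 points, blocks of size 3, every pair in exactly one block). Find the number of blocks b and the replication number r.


An STS(v) is a 2-(v, 3, 1) BIBD: block size k = 3, λ = 1.
Replication: r(k − 1) = λ(v − 1) ⇒ r·2 = 2059 − 1 = 2058 ⇒ r = 1029.
Block count: b = v(v − 1)/6 = 2059·2058/6 = 4237422/6 = 706237.
(Check via bk = vr: 706237·3 = 2118711 = 2059·1029 = 2118711 ✓.)

r = 1029, b = 706237.


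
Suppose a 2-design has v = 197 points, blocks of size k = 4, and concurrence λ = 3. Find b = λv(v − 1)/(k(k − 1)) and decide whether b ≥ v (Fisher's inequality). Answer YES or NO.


r = λ(v − 1)/(k − 1) = 3·196/3 = 196.
b = vr/k = 197·196/4 = 9653.
Fisher's inequality: b ≥ v ⇔ 9653 ≥ 197? YES.

YES


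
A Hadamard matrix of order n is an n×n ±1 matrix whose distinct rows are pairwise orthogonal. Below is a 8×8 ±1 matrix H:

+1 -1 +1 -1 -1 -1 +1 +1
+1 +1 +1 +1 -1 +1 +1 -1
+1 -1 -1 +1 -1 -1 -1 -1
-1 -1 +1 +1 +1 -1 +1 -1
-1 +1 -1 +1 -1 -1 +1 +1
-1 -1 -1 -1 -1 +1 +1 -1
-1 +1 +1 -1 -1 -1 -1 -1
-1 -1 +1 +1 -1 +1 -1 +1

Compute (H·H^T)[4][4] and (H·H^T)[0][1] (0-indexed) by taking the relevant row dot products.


Row 0 of H: [1, -1, 1, -1, -1, -1, 1, 1].
Row 1 of H: [1, 1, 1, 1, -1, 1, 1, -1].
Row 4 of H: [-1, 1, -1, 1, -1, -1, 1, 1].
(H·H^T)[4][4] = Σ_j H[4][j]·H[4][j] = (-1)² + (1)² + (-1)² + (1)² + (-1)² + (-1)² + (1)² + (1)² = 1 + 1 + 1 + 1 + 1 + 1 + 1 + 1 = 8.
(H·H^T)[0][1] = Σ_j H[0][j]·H[1][j] = (1)·(1) + (-1)·(1) + (1)·(1) + (-1)·(1) + (-1)·(-1) + (-1)·(1) + (1)·(1) + (1)·(-1) = 1 + -1 + 1 + -1 + 1 + -1 + 1 + -1 = 0.
So rows 0 and 1 are orthogonal; the diagonal entry equals n = 8.

(4,4) entry = 8; (0,1) entry = 0.


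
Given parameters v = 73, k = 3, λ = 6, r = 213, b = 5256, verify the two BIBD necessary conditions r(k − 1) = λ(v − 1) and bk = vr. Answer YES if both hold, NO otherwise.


Condition (i): r(k − 1) = 213·2 = 426; λ(v − 1) = 6·72 = 432. Match? NO.
Condition (ii): bk = 5256·3 = 15768; vr = 73·213 = 15549. Match? NO.
Both conditions hold? NO.

NO


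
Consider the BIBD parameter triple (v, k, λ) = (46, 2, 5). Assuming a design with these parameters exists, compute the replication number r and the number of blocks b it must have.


Any 2-(v, k, λ) BIBD satisfies two necessary conditions:
  (i)  Each point sits in r blocks, and counting incidences through any fixed point gives r(k − 1) = λ(v − 1), so r = λ(v − 1)/(k − 1).
  (ii) Total incidences bk = vr, so b = vr/k.
Step 1: r = λ(v − 1)/(k − 1) = 5·(46 − 1)/(2 − 1) = 5·45/1 = 225/1 = 225.
Step 2: b = vr/k = 46·225/2 = 10350/2 = 5175.
Check integrality: r = 225 ∈ Z ✓, b = 5175 ∈ Z ✓.
(These identities are necessary conditions: they determine r and b for any design with these parameters, but do not by themselves prove that one exists.)

r = 225, b = 5175.


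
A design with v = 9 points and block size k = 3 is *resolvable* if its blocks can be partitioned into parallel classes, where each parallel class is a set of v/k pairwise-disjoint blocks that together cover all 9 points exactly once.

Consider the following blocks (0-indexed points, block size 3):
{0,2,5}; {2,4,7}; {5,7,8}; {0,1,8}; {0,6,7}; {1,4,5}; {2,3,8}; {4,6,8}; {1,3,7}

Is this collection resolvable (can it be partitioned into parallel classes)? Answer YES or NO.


v = 9, block size k = 3, number of blocks = 9.
For resolvability, blocks must partition into parallel classes of size v/k = 3.
Total blocks must therefore be a multiple of 3: 9 = 3·3 + 0 ⇒ divisible ✓.
Consider block {2,4,7}. The only other block(s) in the collection disjoint from it are {0,1,8} — just 1 block(s). Any parallel class containing {2,4,7} would need 2 other blocks each disjoint from it, so no parallel class of size 3 can contain {2,4,7}.
Since every block must belong to some parallel class in a resolution, the collection cannot be partitioned into parallel classes.
Resolvable? NO.

NO


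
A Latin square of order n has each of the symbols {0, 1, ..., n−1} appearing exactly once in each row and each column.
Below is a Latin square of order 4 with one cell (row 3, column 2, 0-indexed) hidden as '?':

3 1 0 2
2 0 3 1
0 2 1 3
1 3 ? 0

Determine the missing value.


Row 3 contains symbols [0, 1, 3] — missing [2].
Column 2 contains symbols [0, 1, 3] — missing [2].
The missing symbol must appear in both missing sets; intersection = [2].
Therefore the hidden value is 2.

Missing value = 2.


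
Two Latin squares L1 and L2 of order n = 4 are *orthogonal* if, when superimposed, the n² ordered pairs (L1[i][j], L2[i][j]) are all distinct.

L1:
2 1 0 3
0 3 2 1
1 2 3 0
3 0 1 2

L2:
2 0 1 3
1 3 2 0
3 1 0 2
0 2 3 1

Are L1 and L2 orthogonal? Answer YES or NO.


Form the n² = 16 superimposed pairs (L1[i][j], L2[i][j]), row by row (rows and columns indexed from 0):
row 0: (2,2) (1,0) (0,1) (3,3)
row 1: (0,1) (3,3) (2,2) (1,0)
row 2: (1,3) (2,1) (3,0) (0,2)
row 3: (3,0) (0,2) (1,3) (2,1)
Orthogonality requires all 16 pairs distinct.
But the pair (0,1) repeats: cell (0,2) has L1 = 0, L2 = 1, and cell (1,0) has L1 = 0, L2 = 1.
A repeated pair means some other pair never occurs (only 8 distinct pairs out of 16), so the squares are not orthogonal.
Conclusion: NO.

NO


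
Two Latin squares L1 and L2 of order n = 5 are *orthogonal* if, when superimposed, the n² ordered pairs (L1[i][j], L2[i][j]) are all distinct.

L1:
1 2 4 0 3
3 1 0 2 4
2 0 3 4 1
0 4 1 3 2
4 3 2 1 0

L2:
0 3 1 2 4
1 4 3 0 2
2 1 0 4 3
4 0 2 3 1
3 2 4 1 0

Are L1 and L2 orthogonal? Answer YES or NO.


Form the n² = 25 superimposed pairs (L1[i][j], L2[i][j]), row by row (rows and columns indexed from 0):
row 0: (1,0) (2,3) (4,1) (0,2) (3,4)
row 1: (3,1) (1,4) (0,3) (2,0) (4,2)
row 2: (2,2) (0,1) (3,0) (4,4) (1,3)
row 3: (0,4) (4,0) (1,2) (3,3) (2,1)
row 4: (4,3) (3,2) (2,4) (1,1) (0,0)
Orthogonality requires all 25 pairs distinct.
Check by first coordinate: for each symbol s of L1, list the L2 entries in the n cells where L1 = s; they must all differ.
  L1 = 0: L2 entries (in reading order) 2, 3, 1, 4, 0 — all 5 distinct ✓
  L1 = 1: L2 entries (in reading order) 0, 4, 3, 2, 1 — all 5 distinct ✓
  L1 = 2: L2 entries (in reading order) 3, 0, 2, 1, 4 — all 5 distinct ✓
  L1 = 3: L2 entries (in reading order) 4, 1, 0, 3, 2 — all 5 distinct ✓
  L1 = 4: L2 entries (in reading order) 1, 2, 4, 0, 3 — all 5 distinct ✓
Every symbol of L1 meets every symbol of L2 exactly once, so all 25 pairs are distinct (25 of 25).
Conclusion: YES.

YES


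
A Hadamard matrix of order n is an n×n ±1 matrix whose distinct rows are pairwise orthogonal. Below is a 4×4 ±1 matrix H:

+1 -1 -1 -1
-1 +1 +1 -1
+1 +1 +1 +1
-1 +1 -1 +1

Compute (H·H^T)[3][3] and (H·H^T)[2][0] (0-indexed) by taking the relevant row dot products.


Row 0 of H: [1, -1, -1, -1].
Row 2 of H: [1, 1, 1, 1].
Row 3 of H: [-1, 1, -1, 1].
(H·H^T)[3][3] = Σ_j H[3][j]·H[3][j] = (-1)² + (1)² + (-1)² + (1)² = 1 + 1 + 1 + 1 = 4.
(H·H^T)[2][0] = Σ_j H[2][j]·H[0][j] = (1)·(1) + (1)·(-1) + (1)·(-1) + (1)·(-1) = 1 + -1 + -1 + -1 = -2.
Rows 2 and 0 are not orthogonal (dot product = -2 ≠ 0), so H is not a Hadamard matrix.

(3,3) entry = 4; (2,0) entry = -2.


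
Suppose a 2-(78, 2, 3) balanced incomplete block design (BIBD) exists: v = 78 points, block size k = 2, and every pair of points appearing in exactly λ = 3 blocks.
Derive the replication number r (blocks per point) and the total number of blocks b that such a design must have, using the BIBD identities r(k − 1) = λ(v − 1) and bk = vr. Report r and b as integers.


Any 2-(v, k, λ) BIBD satisfies two necessary conditions:
  (i)  Each point sits in r blocks, and counting incidences through any fixed point gives r(k − 1) = λ(v − 1), so r = λ(v − 1)/(k − 1).
  (ii) Total incidences bk = vr, so b = vr/k.
Step 1: r = λ(v − 1)/(k − 1) = 3·(78 − 1)/(2 − 1) = 3·77/1 = 231/1 = 231.
Step 2: b = vr/k = 78·231/2 = 18018/2 = 9009.
Check integrality: r = 231 ∈ Z ✓, b = 9009 ∈ Z ✓.
(These identities are necessary conditions: they determine r and b for any design with these parameters, but do not by themselves prove that one exists.)

r = 231, b = 9009.


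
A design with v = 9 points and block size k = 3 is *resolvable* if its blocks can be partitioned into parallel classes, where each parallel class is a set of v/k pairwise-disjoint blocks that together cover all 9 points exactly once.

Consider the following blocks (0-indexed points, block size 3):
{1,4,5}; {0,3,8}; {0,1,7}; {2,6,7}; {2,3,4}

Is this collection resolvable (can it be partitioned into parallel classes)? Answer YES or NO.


v = 9, block size k = 3, number of blocks = 5.
For resolvability, blocks must partition into parallel classes of size v/k = 3.
Total blocks must therefore be a multiple of 3: 5 = 3·1 + 2 ⇒ not divisible ✗.
Resolvable? NO.

NO


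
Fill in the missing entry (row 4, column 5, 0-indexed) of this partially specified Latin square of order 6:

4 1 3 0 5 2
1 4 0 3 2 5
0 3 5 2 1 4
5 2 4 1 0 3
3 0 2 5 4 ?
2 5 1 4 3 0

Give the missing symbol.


Row 4 contains symbols [0, 2, 3, 4, 5] — missing [1].
Column 5 contains symbols [0, 2, 3, 4, 5] — missing [1].
The missing symbol must appear in both missing sets; intersection = [1].
Therefore the hidden value is 1.

Missing value = 1.


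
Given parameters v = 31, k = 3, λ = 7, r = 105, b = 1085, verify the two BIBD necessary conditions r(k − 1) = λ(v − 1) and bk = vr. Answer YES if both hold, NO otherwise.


Condition (i): r(k − 1) = 105·2 = 210; λ(v − 1) = 7·30 = 210. Match? YES.
Condition (ii): bk = 1085·3 = 3255; vr = 31·105 = 3255. Match? YES.
Both conditions hold? YES.

YES


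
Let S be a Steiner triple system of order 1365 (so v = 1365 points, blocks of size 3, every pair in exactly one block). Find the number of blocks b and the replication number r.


An STS(v) is a 2-(v, 3, 1) BIBD: block size k = 3, λ = 1.
Replication: r(k − 1) = λ(v − 1) ⇒ r·2 = 1365 − 1 = 1364 ⇒ r = 682.
Block count: b = v(v − 1)/6 = 1365·1364/6 = 1861860/6 = 310310.

r = 682, b = 310310.


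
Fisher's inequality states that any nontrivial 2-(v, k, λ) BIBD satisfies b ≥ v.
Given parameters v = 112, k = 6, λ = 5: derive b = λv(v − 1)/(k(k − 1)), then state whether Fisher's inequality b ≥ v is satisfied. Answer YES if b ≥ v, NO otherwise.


b = λv(v − 1)/(k(k − 1)) = 5·112·111/(6·5) = 62160/30 = 2072.
Compare with v = 112: b ≥ v, so Fisher's inequality holds.

YES


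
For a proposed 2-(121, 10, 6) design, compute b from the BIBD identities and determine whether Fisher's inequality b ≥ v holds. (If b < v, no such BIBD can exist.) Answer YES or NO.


r = λ(v − 1)/(k − 1) = 6·120/9 = 80.
b = vr/k = 121·80/10 = 968.
Fisher's inequality: b ≥ v ⇔ 968 ≥ 121? YES.

YES


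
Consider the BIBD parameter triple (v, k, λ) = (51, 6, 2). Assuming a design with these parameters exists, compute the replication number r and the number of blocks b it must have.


Any 2-(v, k, λ) BIBD satisfies two necessary conditions:
  (i)  Each point sits in r blocks, and counting incidences through any fixed point gives r(k − 1) = λ(v − 1), so r = λ(v − 1)/(k − 1).
  (ii) Total incidences bk = vr, so b = vr/k.
Step 1: r = λ(v − 1)/(k − 1) = 2·(51 − 1)/(6 − 1) = 2·50/5 = 100/5 = 20.
Step 2: b = vr/k = 51·20/6 = 1020/6 = 170.
Check integrality: r = 20 ∈ Z ✓, b = 170 ∈ Z ✓.
(These identities are necessary conditions: they determine r and b for any design with these parameters, but do not by themselves prove that one exists.)

r = 20, b = 170.


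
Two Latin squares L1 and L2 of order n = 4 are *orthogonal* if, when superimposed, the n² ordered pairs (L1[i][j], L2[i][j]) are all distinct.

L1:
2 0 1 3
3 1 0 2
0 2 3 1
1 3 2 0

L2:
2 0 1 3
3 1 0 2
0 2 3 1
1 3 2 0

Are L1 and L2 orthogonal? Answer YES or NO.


Form the n² = 16 superimposed pairs (L1[i][j], L2[i][j]), row by row (rows and columns indexed from 0):
row 0: (2,2) (0,0) (1,1) (3,3)
row 1: (3,3) (1,1) (0,0) (2,2)
row 2: (0,0) (2,2) (3,3) (1,1)
row 3: (1,1) (3,3) (2,2) (0,0)
Orthogonality requires all 16 pairs distinct.
But the pair (3,3) repeats: cell (0,3) has L1 = 3, L2 = 3, and cell (1,0) has L1 = 3, L2 = 3.
A repeated pair means some other pair never occurs (only 4 distinct pairs out of 16), so the squares are not orthogonal.
Conclusion: NO.

NO


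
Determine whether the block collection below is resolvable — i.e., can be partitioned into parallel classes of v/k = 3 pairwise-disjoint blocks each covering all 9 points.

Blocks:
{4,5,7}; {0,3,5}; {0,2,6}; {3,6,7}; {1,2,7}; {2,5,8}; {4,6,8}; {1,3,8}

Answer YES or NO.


v = 9, block size k = 3, number of blocks = 8.
For resolvability, blocks must partition into parallel classes of size v/k = 3.
Total blocks must therefore be a multiple of 3: 8 = 3·2 + 2 ⇒ not divisible ✗.
Resolvable? NO.

NO


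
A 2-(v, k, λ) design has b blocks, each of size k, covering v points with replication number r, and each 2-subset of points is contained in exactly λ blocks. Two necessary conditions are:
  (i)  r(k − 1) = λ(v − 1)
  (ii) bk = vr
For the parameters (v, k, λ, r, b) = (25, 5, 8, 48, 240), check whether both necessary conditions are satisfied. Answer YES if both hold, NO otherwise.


Condition (i): r(k − 1) = 48·4 = 192; λ(v − 1) = 8·24 = 192. Match? YES.
Condition (ii): bk = 240·5 = 1200; vr = 25·48 = 1200. Match? YES.
Both conditions hold? YES.

YES


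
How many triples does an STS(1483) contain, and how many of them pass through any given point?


An STS(v) is a 2-(v, 3, 1) BIBD: block size k = 3, λ = 1.
Replication: r(k − 1) = λ(v − 1) ⇒ r·2 = 1483 − 1 = 1482 ⇒ r = 741.
Block count: bk = vr ⇒ b·3 = 1483·741 = 1098903 ⇒ b = 366301.

r = 741, b = 366301.


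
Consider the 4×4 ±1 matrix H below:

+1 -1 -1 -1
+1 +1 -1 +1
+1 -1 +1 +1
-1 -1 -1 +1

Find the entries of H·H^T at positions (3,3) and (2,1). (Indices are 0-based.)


Row 1 of H: [1, 1, -1, 1].
Row 2 of H: [1, -1, 1, 1].
Row 3 of H: [-1, -1, -1, 1].
(H·H^T)[3][3] = Σ_j H[3][j]·H[3][j] = (-1)² + (-1)² + (-1)² + (1)² = 1 + 1 + 1 + 1 = 4.
(H·H^T)[2][1] = Σ_j H[2][j]·H[1][j] = (1)·(1) + (-1)·(1) + (1)·(-1) + (1)·(1) = 1 + -1 + -1 + 1 = 0.
So rows 2 and 1 are orthogonal; the diagonal entry equals n = 4.

(3,3) entry = 4; (2,1) entry = 0.


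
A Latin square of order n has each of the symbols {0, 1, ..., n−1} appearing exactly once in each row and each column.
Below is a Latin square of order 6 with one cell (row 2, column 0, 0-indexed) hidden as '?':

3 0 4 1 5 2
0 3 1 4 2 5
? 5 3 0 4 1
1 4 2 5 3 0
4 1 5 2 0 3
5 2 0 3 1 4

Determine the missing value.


Row 2 contains symbols [0, 1, 3, 4, 5] — missing [2].
Column 0 contains symbols [0, 1, 3, 4, 5] — missing [2].
The missing symbol must appear in both missing sets; intersection = [2].
Therefore the hidden value is 2.

Missing value = 2.


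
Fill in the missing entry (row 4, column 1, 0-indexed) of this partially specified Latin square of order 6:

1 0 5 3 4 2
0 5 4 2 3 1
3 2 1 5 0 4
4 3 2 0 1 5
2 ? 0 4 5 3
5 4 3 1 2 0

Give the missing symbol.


Row 4 contains symbols [0, 2, 3, 4, 5] — missing [1].
Column 1 contains symbols [0, 2, 3, 4, 5] — missing [1].
The missing symbol must appear in both missing sets; intersection = [1].
Therefore the hidden value is 1.

Missing value = 1.


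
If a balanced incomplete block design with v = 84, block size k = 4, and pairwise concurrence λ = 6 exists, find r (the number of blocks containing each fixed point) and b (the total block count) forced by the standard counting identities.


Any 2-(v, k, λ) BIBD satisfies two necessary conditions:
  (i)  Each point sits in r blocks, and counting incidences through any fixed point gives r(k − 1) = λ(v − 1), so r = λ(v − 1)/(k − 1).
  (ii) Total incidences bk = vr, so b = vr/k.
Step 1: r = λ(v − 1)/(k − 1) = 6·(84 − 1)/(4 − 1) = 6·83/3 = 498/3 = 166.
Step 2: b = vr/k = 84·166/4 = 13944/4 = 3486.
Check integrality: r = 166 ∈ Z ✓, b = 3486 ∈ Z ✓.
(These identities are necessary conditions: they determine r and b for any design with these parameters, but do not by themselves prove that one exists.)

r = 166, b = 3486.


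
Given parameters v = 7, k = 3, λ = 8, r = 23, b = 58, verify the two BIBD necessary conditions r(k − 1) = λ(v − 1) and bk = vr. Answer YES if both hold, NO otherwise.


Condition (i): r(k − 1) = 23·2 = 46; λ(v − 1) = 8·6 = 48. Match? NO.
Condition (ii): bk = 58·3 = 174; vr = 7·23 = 161. Match? NO.
Both conditions hold? NO.

NO


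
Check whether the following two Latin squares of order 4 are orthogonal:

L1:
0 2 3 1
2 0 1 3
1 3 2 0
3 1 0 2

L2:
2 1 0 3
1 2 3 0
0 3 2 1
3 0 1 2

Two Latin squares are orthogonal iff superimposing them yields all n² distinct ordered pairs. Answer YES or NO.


Form the n² = 16 superimposed pairs (L1[i][j], L2[i][j]), row by row (rows and columns indexed from 0):
row 0: (0,2) (2,1) (3,0) (1,3)
row 1: (2,1) (0,2) (1,3) (3,0)
row 2: (1,0) (3,3) (2,2) (0,1)
row 3: (3,3) (1,0) (0,1) (2,2)
Orthogonality requires all 16 pairs distinct.
But the pair (2,1) repeats: cell (0,1) has L1 = 2, L2 = 1, and cell (1,0) has L1 = 2, L2 = 1.
A repeated pair means some other pair never occurs (only 8 distinct pairs out of 16), so the squares are not orthogonal.
Conclusion: NO.

NO


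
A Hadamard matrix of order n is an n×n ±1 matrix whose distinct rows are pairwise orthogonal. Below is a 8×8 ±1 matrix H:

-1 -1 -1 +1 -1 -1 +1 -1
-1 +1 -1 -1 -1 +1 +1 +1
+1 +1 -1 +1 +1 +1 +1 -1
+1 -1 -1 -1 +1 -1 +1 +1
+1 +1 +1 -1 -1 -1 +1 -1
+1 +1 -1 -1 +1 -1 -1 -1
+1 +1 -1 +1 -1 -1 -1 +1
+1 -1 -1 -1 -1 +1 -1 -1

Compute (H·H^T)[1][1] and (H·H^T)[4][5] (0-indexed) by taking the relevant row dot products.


Row 1 of H: [-1, 1, -1, -1, -1, 1, 1, 1].
Row 4 of H: [1, 1, 1, -1, -1, -1, 1, -1].
Row 5 of H: [1, 1, -1, -1, 1, -1, -1, -1].
(H·H^T)[1][1] = Σ_j H[1][j]·H[1][j] = (-1)² + (1)² + (-1)² + (-1)² + (-1)² + (1)² + (1)² + (1)² = 1 + 1 + 1 + 1 + 1 + 1 + 1 + 1 = 8.
(H·H^T)[4][5] = Σ_j H[4][j]·H[5][j] = (1)·(1) + (1)·(1) + (1)·(-1) + (-1)·(-1) + (-1)·(1) + (-1)·(-1) + (1)·(-1) + (-1)·(-1) = 1 + 1 + -1 + 1 + -1 + 1 + -1 + 1 = 2.
Rows 4 and 5 are not orthogonal (dot product = 2 ≠ 0), so H is not a Hadamard matrix.

(1,1) entry = 8; (4,5) entry = 2.


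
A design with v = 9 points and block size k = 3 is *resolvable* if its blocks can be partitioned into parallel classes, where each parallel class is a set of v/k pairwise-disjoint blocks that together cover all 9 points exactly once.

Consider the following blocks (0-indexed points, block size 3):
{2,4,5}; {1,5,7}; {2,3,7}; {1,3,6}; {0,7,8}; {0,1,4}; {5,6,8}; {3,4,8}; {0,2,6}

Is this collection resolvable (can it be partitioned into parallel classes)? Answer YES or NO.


v = 9, block size k = 3, number of blocks = 9.
For resolvability, blocks must partition into parallel classes of size v/k = 3.
Total blocks must therefore be a multiple of 3: 9 = 3·3 + 0 ⇒ divisible ✓.
Greedy packing gives 3 candidate class(es). Each should be a full parallel class (size 3, covers all 9 points).
  Class 1 (3 blocks): {2,4,5}; {1,3,6}; {0,7,8}. Points covered: [0, 1, 2, 3, 4, 5, 6, 7, 8].
  Class 2 (3 blocks): {1,5,7}; {3,4,8}; {0,2,6}. Points covered: [0, 1, 2, 3, 4, 5, 6, 7, 8].
  Class 3 (3 blocks): {2,3,7}; {0,1,4}; {5,6,8}. Points covered: [0, 1, 2, 3, 4, 5, 6, 7, 8].
All classes full (size 3)? YES. All classes cover every point? YES.
Resolvable? YES.

YES


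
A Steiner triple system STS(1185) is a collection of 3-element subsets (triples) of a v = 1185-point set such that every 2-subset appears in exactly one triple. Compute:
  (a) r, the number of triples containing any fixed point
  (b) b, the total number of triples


An STS(v) is a 2-(v, 3, 1) BIBD: block size k = 3, λ = 1.
Replication: r(k − 1) = λ(v − 1) ⇒ r·2 = 1185 − 1 = 1184 ⇒ r = 592.
Block count: b = v(v − 1)/6 = 1185·1184/6 = 1403040/6 = 233840.

r = 592, b = 233840.


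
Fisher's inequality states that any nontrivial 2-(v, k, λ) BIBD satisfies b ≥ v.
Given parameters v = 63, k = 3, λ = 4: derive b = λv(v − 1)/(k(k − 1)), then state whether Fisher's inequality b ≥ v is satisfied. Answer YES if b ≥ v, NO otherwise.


r = λ(v − 1)/(k − 1) = 4·62/2 = 124.
b = vr/k = 63·124/3 = 2604.
Fisher's inequality: b ≥ v ⇔ 2604 ≥ 63? YES.

YES


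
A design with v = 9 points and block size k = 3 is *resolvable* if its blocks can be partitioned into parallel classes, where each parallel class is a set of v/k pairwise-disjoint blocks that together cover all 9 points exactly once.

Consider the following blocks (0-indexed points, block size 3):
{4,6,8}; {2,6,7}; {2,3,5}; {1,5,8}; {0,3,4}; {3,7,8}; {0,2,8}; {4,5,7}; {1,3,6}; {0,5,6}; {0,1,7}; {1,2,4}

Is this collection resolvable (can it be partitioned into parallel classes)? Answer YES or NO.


v = 9, block size k = 3, number of blocks = 12.
For resolvability, blocks must partition into parallel classes of size v/k = 3.
Total blocks must therefore be a multiple of 3: 12 = 3·4 + 0 ⇒ divisible ✓.
Greedy packing gives 4 candidate class(es). Each should be a full parallel class (size 3, covers all 9 points).
  Class 1 (3 blocks): {4,6,8}; {2,3,5}; {0,1,7}. Points covered: [0, 1, 2, 3, 4, 5, 6, 7, 8].
  Class 2 (3 blocks): {2,6,7}; {1,5,8}; {0,3,4}. Points covered: [0, 1, 2, 3, 4, 5, 6, 7, 8].
  Class 3 (3 blocks): {3,7,8}; {0,5,6}; {1,2,4}. Points covered: [0, 1, 2, 3, 4, 5, 6, 7, 8].
  Class 4 (3 blocks): {0,2,8}; {4,5,7}; {1,3,6}. Points covered: [0, 1, 2, 3, 4, 5, 6, 7, 8].
All classes full (size 3)? YES. All classes cover every point? YES.
Resolvable? YES.

YES


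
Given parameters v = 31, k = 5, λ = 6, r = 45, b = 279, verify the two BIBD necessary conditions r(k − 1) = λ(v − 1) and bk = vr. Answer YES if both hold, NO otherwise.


Condition (i): r(k − 1) = 45·4 = 180; λ(v − 1) = 6·30 = 180. Match? YES.
Condition (ii): bk = 279·5 = 1395; vr = 31·45 = 1395. Match? YES.
Both conditions hold? YES.

YES


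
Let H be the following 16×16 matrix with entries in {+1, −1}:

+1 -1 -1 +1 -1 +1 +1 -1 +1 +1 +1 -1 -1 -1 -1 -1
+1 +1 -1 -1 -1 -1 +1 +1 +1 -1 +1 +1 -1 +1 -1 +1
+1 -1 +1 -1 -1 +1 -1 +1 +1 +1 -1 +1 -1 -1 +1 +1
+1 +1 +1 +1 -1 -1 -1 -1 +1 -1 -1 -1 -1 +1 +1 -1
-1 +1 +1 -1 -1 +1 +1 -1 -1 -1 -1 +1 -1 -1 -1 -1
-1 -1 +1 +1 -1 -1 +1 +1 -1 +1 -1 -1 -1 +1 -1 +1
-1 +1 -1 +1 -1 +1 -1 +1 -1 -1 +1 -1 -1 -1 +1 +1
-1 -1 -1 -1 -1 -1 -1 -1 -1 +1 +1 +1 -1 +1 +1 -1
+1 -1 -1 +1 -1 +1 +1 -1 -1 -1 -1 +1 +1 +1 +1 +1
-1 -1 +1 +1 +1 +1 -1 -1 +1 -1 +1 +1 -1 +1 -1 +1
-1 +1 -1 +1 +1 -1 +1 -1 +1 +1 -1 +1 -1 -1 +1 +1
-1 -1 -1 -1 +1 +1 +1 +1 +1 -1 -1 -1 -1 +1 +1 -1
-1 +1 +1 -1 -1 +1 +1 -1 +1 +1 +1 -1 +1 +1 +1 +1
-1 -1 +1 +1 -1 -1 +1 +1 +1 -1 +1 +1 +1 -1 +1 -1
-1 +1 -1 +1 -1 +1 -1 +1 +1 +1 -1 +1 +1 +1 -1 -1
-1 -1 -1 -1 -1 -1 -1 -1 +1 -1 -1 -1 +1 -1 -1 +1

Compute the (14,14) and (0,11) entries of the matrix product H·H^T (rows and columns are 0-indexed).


Row 0 of H: [1, -1, -1, 1, -1, 1, 1, -1, 1, 1, 1, -1, -1, -1, -1, -1].
Row 11 of H: [-1, -1, -1, -1, 1, 1, 1, 1, 1, -1, -1, -1, -1, 1, 1, -1].
Row 14 of H: [-1, 1, -1, 1, -1, 1, -1, 1, 1, 1, -1, 1, 1, 1, -1, -1].
(H·H^T)[14][14] = Σ_j H[14][j]·H[14][j] = (-1)² + (1)² + (-1)² + (1)² + (-1)² + (1)² + (-1)² + (1)² + (1)² + (1)² + (-1)² + (1)² + (1)² + (1)² + (-1)² + (-1)² = 1 + 1 + 1 + 1 + 1 + 1 + 1 + 1 + 1 + 1 + 1 + 1 + 1 + 1 + 1 + 1 = 16.
(H·H^T)[0][11] = Σ_j H[0][j]·H[11][j] = (1)·(-1) + (-1)·(-1) + (-1)·(-1) + (1)·(-1) + (-1)·(1) + (1)·(1) + (1)·(1) + (-1)·(1) + (1)·(1) + (1)·(-1) + (1)·(-1) + (-1)·(-1) + (-1)·(-1) + (-1)·(1) + (-1)·(1) + (-1)·(-1) = -1 + 1 + 1 + -1 + -1 + 1 + 1 + -1 + 1 + -1 + -1 + 1 + 1 + -1 + -1 + 1 = 0.
So rows 0 and 11 are orthogonal; the diagonal entry equals n = 16.

(14,14) entry = 16; (0,11) entry = 0.


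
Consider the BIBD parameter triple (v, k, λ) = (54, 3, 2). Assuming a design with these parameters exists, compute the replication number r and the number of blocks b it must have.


Any 2-(v, k, λ) BIBD satisfies two necessary conditions:
  (i)  Each point sits in r blocks, and counting incidences through any fixed point gives r(k − 1) = λ(v − 1), so r = λ(v − 1)/(k − 1).
  (ii) Total incidences bk = vr, so b = vr/k.
Step 1: r = λ(v − 1)/(k − 1) = 2·(54 − 1)/(3 − 1) = 2·53/2 = 106/2 = 53.
Step 2: b = vr/k = 54·53/3 = 2862/3 = 954.
Check integrality: r = 53 ∈ Z ✓, b = 954 ∈ Z ✓.
(These identities are necessary conditions: they determine r and b for any design with these parameters, but do not by themselves prove that one exists.)

r = 53, b = 954.


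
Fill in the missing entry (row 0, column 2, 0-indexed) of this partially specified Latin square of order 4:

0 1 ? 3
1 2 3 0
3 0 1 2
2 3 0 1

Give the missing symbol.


Row 0 contains symbols [0, 1, 3] — missing [2].
Column 2 contains symbols [0, 1, 3] — missing [2].
The missing symbol must appear in both missing sets; intersection = [2].
Therefore the hidden value is 2.

Missing value = 2.


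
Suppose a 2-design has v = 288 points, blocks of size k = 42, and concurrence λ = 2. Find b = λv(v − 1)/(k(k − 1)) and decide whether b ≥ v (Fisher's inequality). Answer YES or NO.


r = λ(v − 1)/(k − 1) = 2·287/41 = 14.
b = vr/k = 288·14/42 = 96.
Fisher's inequality: b ≥ v ⇔ 96 ≥ 288? NO.

NO


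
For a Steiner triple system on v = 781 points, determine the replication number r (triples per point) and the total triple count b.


An STS(v) is a 2-(v, 3, 1) BIBD: block size k = 3, λ = 1.
Replication: r(k − 1) = λ(v − 1) ⇒ r·2 = 781 − 1 = 780 ⇒ r = 390.
Block count: bk = vr ⇒ b·3 = 781·390 = 304590 ⇒ b = 101530.

r = 390, b = 101530.


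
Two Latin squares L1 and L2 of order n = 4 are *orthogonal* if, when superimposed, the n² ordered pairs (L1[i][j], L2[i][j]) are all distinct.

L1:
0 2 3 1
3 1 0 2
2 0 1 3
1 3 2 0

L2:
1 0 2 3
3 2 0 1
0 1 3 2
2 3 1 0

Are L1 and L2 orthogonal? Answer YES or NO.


Form the n² = 16 superimposed pairs (L1[i][j], L2[i][j]), row by row (rows and columns indexed from 0):
row 0: (0,1) (2,0) (3,2) (1,3)
row 1: (3,3) (1,2) (0,0) (2,1)
row 2: (2,0) (0,1) (1,3) (3,2)
row 3: (1,2) (3,3) (2,1) (0,0)
Orthogonality requires all 16 pairs distinct.
But the pair (2,0) repeats: cell (0,1) has L1 = 2, L2 = 0, and cell (2,0) has L1 = 2, L2 = 0.
A repeated pair means some other pair never occurs (only 8 distinct pairs out of 16), so the squares are not orthogonal.
Conclusion: NO.

NO


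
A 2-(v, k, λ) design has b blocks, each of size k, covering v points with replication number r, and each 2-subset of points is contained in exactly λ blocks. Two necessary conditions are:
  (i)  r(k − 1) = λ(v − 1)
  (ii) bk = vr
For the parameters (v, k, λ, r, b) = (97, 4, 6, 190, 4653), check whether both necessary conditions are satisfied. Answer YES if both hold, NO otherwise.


Condition (i): r(k − 1) = 190·3 = 570; λ(v − 1) = 6·96 = 576. Match? NO.
Condition (ii): bk = 4653·4 = 18612; vr = 97·190 = 18430. Match? NO.
Both conditions hold? NO.

NO


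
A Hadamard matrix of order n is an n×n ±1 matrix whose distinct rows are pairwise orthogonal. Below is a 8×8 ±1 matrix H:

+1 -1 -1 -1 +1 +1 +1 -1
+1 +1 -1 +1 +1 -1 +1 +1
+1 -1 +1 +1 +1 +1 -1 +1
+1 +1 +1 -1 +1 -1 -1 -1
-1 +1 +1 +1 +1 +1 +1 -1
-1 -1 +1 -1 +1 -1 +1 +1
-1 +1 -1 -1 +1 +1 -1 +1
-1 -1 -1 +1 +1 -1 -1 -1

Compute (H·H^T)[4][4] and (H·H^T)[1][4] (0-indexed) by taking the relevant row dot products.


Row 1 of H: [1, 1, -1, 1, 1, -1, 1, 1].
Row 4 of H: [-1, 1, 1, 1, 1, 1, 1, -1].
(H·H^T)[4][4] = Σ_j H[4][j]·H[4][j] = (-1)² + (1)² + (1)² + (1)² + (1)² + (1)² + (1)² + (-1)² = 1 + 1 + 1 + 1 + 1 + 1 + 1 + 1 = 8.
(H·H^T)[1][4] = Σ_j H[1][j]·H[4][j] = (1)·(-1) + (1)·(1) + (-1)·(1) + (1)·(1) + (1)·(1) + (-1)·(1) + (1)·(1) + (1)·(-1) = -1 + 1 + -1 + 1 + 1 + -1 + 1 + -1 = 0.
So rows 1 and 4 are orthogonal; the diagonal entry equals n = 8.

(4,4) entry = 8; (1,4) entry = 0.


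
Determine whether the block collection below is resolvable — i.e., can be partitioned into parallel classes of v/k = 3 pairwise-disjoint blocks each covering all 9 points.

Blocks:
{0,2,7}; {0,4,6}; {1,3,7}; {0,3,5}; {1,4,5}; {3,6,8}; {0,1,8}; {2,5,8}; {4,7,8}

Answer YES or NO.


v = 9, block size k = 3, number of blocks = 9.
For resolvability, blocks must partition into parallel classes of size v/k = 3.
Total blocks must therefore be a multiple of 3: 9 = 3·3 + 0 ⇒ divisible ✓.
Consider block {0,3,5}. The only other block(s) in the collection disjoint from it are {4,7,8} — just 1 block(s). Any parallel class containing {0,3,5} would need 2 other blocks each disjoint from it, so no parallel class of size 3 can contain {0,3,5}.
Since every block must belong to some parallel class in a resolution, the collection cannot be partitioned into parallel classes.
Resolvable? NO.

NO


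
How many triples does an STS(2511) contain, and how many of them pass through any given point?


An STS(v) is a 2-(v, 3, 1) BIBD: block size k = 3, λ = 1.
Replication: r(k − 1) = λ(v − 1) ⇒ r·2 = 2511 − 1 = 2510 ⇒ r = 1255.
Block count: bk = vr ⇒ b·3 = 2511·1255 = 3151305 ⇒ b = 1050435.

r = 1255, b = 1050435.


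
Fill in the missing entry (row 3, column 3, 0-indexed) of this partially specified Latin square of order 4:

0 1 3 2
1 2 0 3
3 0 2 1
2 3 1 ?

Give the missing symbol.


Row 3 contains symbols [1, 2, 3] — missing [0].
Column 3 contains symbols [1, 2, 3] — missing [0].
The missing symbol must appear in both missing sets; intersection = [0].
Therefore the hidden value is 0.

Missing value = 0.


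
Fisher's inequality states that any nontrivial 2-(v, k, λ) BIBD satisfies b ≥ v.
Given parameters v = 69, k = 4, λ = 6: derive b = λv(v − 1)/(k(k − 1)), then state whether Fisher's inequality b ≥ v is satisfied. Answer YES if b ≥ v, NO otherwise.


r = λ(v − 1)/(k − 1) = 6·68/3 = 136.
b = vr/k = 69·136/4 = 2346.
Fisher's inequality: b ≥ v ⇔ 2346 ≥ 69? YES.

YES


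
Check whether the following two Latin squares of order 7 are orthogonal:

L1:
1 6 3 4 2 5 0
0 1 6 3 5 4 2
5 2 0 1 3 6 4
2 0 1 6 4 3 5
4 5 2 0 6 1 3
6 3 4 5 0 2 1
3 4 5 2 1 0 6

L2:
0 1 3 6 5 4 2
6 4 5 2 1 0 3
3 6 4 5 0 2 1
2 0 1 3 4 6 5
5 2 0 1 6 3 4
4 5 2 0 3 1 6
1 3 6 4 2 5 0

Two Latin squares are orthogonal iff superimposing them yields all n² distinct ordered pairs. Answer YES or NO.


Form the n² = 49 superimposed pairs (L1[i][j], L2[i][j]), row by row (rows and columns indexed from 0):
row 0: (1,0) (6,1) (3,3) (4,6) (2,5) (5,4) (0,2)
row 1: (0,6) (1,4) (6,5) (3,2) (5,1) (4,0) (2,3)
row 2: (5,3) (2,6) (0,4) (1,5) (3,0) (6,2) (4,1)
row 3: (2,2) (0,0) (1,1) (6,3) (4,4) (3,6) (5,5)
row 4: (4,5) (5,2) (2,0) (0,1) (6,6) (1,3) (3,4)
row 5: (6,4) (3,5) (4,2) (5,0) (0,3) (2,1) (1,6)
row 6: (3,1) (4,3) (5,6) (2,4) (1,2) (0,5) (6,0)
Orthogonality requires all 49 pairs distinct.
Check by first coordinate: for each symbol s of L1, list the L2 entries in the n cells where L1 = s; they must all differ.
  L1 = 0: L2 entries (in reading order) 2, 6, 4, 0, 1, 3, 5 — all 7 distinct ✓
  L1 = 1: L2 entries (in reading order) 0, 4, 5, 1, 3, 6, 2 — all 7 distinct ✓
  L1 = 2: L2 entries (in reading order) 5, 3, 6, 2, 0, 1, 4 — all 7 distinct ✓
  L1 = 3: L2 entries (in reading order) 3, 2, 0, 6, 4, 5, 1 — all 7 distinct ✓
  L1 = 4: L2 entries (in reading order) 6, 0, 1, 4, 5, 2, 3 — all 7 distinct ✓
  L1 = 5: L2 entries (in reading order) 4, 1, 3, 5, 2, 0, 6 — all 7 distinct ✓
  L1 = 6: L2 entries (in reading order) 1, 5, 2, 3, 6, 4, 0 — all 7 distinct ✓
Every symbol of L1 meets every symbol of L2 exactly once, so all 49 pairs are distinct (49 of 49).
Conclusion: YES.

YES


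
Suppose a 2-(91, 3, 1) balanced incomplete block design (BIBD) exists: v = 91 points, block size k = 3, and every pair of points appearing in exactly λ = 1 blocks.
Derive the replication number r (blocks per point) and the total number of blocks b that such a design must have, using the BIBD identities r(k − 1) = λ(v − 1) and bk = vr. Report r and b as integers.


Any 2-(v, k, λ) BIBD satisfies two necessary conditions:
  (i)  Each point sits in r blocks, and counting incidences through any fixed point gives r(k − 1) = λ(v − 1), so r = λ(v − 1)/(k − 1).
  (ii) Total incidences bk = vr, so b = vr/k.
Step 1: r = λ(v − 1)/(k − 1) = 1·(91 − 1)/(3 − 1) = 1·90/2 = 90/2 = 45.
Step 2: b = vr/k = 91·45/3 = 4095/3 = 1365.
Check integrality: r = 45 ∈ Z ✓, b = 1365 ∈ Z ✓.
(These identities are necessary conditions: they determine r and b for any design with these parameters, but do not by themselves prove that one exists.)

r = 45, b = 1365.


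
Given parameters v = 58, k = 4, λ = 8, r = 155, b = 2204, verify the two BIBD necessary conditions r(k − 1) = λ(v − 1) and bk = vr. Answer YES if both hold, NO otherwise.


Condition (i): r(k − 1) = 155·3 = 465; λ(v − 1) = 8·57 = 456. Match? NO.
Condition (ii): bk = 2204·4 = 8816; vr = 58·155 = 8990. Match? NO.
Both conditions hold? NO.

NO
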